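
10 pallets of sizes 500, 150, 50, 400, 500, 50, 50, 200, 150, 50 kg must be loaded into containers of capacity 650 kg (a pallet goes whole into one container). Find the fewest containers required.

Total = 500 + 500 + 400 + 200 + 150 + 150 + 50 + 50 + 50 + 50 = 2100 kg.
Lower bound: ⌈2100/650⌉ = 4 containers.
A packing using 4 containers:
  container 1: 500 + 150 = 650
  container 2: 500 + 150 = 650
  container 3: 400 + 200 + 50 = 650
  container 4: 50 + 50 + 50 = 150
This matches the lower bound, so 4 is optimal.

4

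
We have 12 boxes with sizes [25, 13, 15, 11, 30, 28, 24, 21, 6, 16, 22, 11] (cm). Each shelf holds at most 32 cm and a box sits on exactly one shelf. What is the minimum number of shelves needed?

8

Total = 30 + 28 + 25 + 24 + 22 + 21 + 16 + 15 + 13 + 11 + 11 + 6 = 222 cm.
Lower bound: ⌈222/32⌉ = 7 shelves.
A packing using 8 shelves:
  shelf 1: 30 = 30
  shelf 2: 28 = 28
  shelf 3: 25 + 6 = 31
  shelf 4: 24 = 24
  shelf 5: 22 = 22
  shelf 6: 21 + 11 = 32
  shelf 7: 16 + 15 = 31
  shelf 8: 13 + 11 = 24
No arrangement into 7 shelves stays within capacity, so 8 is optimal.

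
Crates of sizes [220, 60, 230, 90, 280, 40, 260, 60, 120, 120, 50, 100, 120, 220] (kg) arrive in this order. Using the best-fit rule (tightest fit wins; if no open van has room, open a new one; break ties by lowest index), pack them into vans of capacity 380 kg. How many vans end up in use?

6

  220 → van 1 (new)  [load 220/380]
  60 → van 1  [load 280/380]
  230 → van 2 (new)  [load 230/380]
  90 → van 1  [load 370/380]
  280 → van 3 (new)  [load 280/380]
  40 → van 3  [load 320/380]
  260 → van 4 (new)  [load 260/380]
  60 → van 3  [load 380/380]
  120 → van 4  [load 380/380]
  120 → van 2  [load 350/380]
  50 → van 5 (new)  [load 50/380]
  100 → van 5  [load 150/380]
  120 → van 5  [load 270/380]
  220 → van 6 (new)  [load 220/380]
6 vans opened.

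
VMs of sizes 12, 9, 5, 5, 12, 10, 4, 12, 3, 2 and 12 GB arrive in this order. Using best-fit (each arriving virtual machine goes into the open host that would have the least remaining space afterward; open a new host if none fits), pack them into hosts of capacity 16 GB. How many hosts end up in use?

  12 → host 1 (new)  [load 12/16]
  9 → host 2 (new)  [load 9/16]
  5 → host 2  [load 14/16]
  5 → host 3 (new)  [load 5/16]
  12 → host 4 (new)  [load 12/16]
  10 → host 3  [load 15/16]
  4 → host 1  [load 16/16]
  12 → host 5 (new)  [load 12/16]
  3 → host 4  [load 15/16]
  2 → host 2  [load 16/16]
  12 → host 6 (new)  [load 12/16]
6 hosts opened.

6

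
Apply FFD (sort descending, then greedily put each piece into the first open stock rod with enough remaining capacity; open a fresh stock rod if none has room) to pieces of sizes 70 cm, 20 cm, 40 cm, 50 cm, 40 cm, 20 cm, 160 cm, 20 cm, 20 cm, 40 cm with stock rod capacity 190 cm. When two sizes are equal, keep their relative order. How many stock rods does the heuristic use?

3

Sorted descending: 160, 70, 50, 40, 40, 40, 20, 20, 20, 20.
  160 → stock rod 1 (new)  [load 160/190]
  70 → stock rod 2 (new)  [load 70/190]
  50 → stock rod 2  [load 120/190]
  40 → stock rod 2  [load 160/190]
  40 → stock rod 3 (new)  [load 40/190]
  40 → stock rod 3  [load 80/190]
  20 → stock rod 1  [load 180/190]
  20 → stock rod 2  [load 180/190]
  20 → stock rod 3  [load 100/190]
  20 → stock rod 3  [load 120/190]
3 stock rods opened.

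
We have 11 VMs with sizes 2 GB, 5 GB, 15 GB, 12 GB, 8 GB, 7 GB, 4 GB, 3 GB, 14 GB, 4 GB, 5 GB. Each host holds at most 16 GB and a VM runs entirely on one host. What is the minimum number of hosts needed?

5

Total = 15 + 14 + 12 + 8 + 7 + 5 + 5 + 4 + 4 + 3 + 2 = 79 GB.
Lower bound: ⌈79/16⌉ = 5 hosts.
A packing using 5 hosts:
  host 1: 15 = 15
  host 2: 14 + 2 = 16
  host 3: 12 + 4 = 16
  host 4: 8 + 5 + 3 = 16
  host 5: 7 + 5 + 4 = 16
This matches the lower bound, so 5 is optimal.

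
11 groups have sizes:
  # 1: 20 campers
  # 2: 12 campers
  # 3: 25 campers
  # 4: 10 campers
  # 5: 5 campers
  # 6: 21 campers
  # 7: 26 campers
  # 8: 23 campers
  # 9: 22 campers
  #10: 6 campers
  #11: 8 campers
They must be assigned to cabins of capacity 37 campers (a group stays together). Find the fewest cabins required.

Total = 26 + 25 + 23 + 22 + 21 + 20 + 12 + 10 + 8 + 6 + 5 = 178 campers.
Lower bound: ⌈178/37⌉ = 5 cabins.
Also, 6 groups each exceed 37/2 campers, and no two of those can share a cabin, so at least 6 cabins are needed.
A packing using 6 cabins:
  cabin 1: 26 + 10 = 36
  cabin 2: 25 + 12 = 37
  cabin 3: 23 + 8 + 6 = 37
  cabin 4: 22 + 5 = 27
  cabin 5: 21 = 21
  cabin 6: 20 = 20
This matches the lower bound, so 6 is optimal.

6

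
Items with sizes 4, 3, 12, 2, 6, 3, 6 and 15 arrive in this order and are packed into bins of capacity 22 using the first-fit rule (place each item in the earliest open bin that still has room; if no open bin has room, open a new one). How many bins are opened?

  4 → bin 1 (new)  [load 4/22]
  3 → bin 1  [load 7/22]
  12 → bin 1  [load 19/22]
  2 → bin 1  [load 21/22]
  6 → bin 2 (new)  [load 6/22]
  3 → bin 2  [load 9/22]
  6 → bin 2  [load 15/22]
  15 → bin 3 (new)  [load 15/22]
3 bins opened.

3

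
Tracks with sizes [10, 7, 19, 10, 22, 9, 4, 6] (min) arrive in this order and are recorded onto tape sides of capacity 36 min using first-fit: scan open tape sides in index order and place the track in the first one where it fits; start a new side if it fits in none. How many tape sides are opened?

3

  10 → side 1 (new)  [load 10/36]
  7 → side 1  [load 17/36]
  19 → side 1  [load 36/36]
  10 → side 2 (new)  [load 10/36]
  22 → side 2  [load 32/36]
  9 → side 3 (new)  [load 9/36]
  4 → side 2  [load 36/36]
  6 → side 3  [load 15/36]
3 tape sides opened.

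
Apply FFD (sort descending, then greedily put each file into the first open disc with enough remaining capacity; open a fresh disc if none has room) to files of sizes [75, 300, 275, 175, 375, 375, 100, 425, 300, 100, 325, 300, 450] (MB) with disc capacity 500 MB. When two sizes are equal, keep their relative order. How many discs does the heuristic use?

Sorted descending: 450, 425, 375, 375, 325, 300, 300, 300, 275, 175, 100, 100, 75.
  450 → disc 1 (new)  [load 450/500]
  425 → disc 2 (new)  [load 425/500]
  375 → disc 3 (new)  [load 375/500]
  375 → disc 4 (new)  [load 375/500]
  325 → disc 5 (new)  [load 325/500]
  300 → disc 6 (new)  [load 300/500]
  300 → disc 7 (new)  [load 300/500]
  300 → disc 8 (new)  [load 300/500]
  275 → disc 9 (new)  [load 275/500]
  175 → disc 5  [load 500/500]
  100 → disc 3  [load 475/500]
  100 → disc 4  [load 475/500]
  75 → disc 2  [load 500/500]
9 discs opened.

9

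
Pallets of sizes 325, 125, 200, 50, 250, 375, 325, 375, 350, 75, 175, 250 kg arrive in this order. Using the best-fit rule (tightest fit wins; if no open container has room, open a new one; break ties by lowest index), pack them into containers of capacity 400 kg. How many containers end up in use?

9

  325 → container 1 (new)  [load 325/400]
  125 → container 2 (new)  [load 125/400]
  200 → container 2  [load 325/400]
  50 → container 1  [load 375/400]
  250 → container 3 (new)  [load 250/400]
  375 → container 4 (new)  [load 375/400]
  325 → container 5 (new)  [load 325/400]
  375 → container 6 (new)  [load 375/400]
  350 → container 7 (new)  [load 350/400]
  75 → container 2  [load 400/400]
  175 → container 8 (new)  [load 175/400]
  250 → container 9 (new)  [load 250/400]
9 containers opened.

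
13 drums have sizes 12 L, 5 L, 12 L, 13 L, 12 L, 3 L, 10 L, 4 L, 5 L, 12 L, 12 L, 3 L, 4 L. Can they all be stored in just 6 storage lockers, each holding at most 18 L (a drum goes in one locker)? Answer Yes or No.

No

Total = 107 L; ⌈107/18⌉ = 6.
7 drums each exceed half the capacity and cannot share a locker, forcing at least 7 storage lockers.
At least 7 storage lockers are required, but only 6 are allowed.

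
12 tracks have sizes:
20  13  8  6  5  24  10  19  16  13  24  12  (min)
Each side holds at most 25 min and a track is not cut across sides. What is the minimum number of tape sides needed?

7

Total = 24 + 24 + 20 + 19 + 16 + 13 + 13 + 12 + 10 + 8 + 6 + 5 = 170 min.
Lower bound: ⌈170/25⌉ = 7 tape sides.
A packing using 7 tape sides:
  side 1: 24 = 24
  side 2: 24 = 24
  side 3: 20 + 5 = 25
  side 4: 19 + 6 = 25
  side 5: 16 + 8 = 24
  side 6: 13 + 12 = 25
  side 7: 13 + 10 = 23
This matches the lower bound, so 7 is optimal.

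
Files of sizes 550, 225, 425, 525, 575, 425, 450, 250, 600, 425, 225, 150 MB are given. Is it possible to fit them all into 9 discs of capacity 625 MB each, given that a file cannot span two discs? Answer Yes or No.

No

Total = 4825 MB; ⌈4825/625⌉ = 8.
The bound of 8 does not rule out 9, but exhaustive search shows no assignment into 9 discs of capacity 625 MB exists — the minimum is 10.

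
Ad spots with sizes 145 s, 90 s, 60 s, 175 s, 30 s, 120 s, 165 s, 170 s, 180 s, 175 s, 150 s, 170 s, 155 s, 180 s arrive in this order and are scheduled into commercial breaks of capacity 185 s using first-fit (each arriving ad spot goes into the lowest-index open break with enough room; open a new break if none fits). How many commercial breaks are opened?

12

  145 → break 1 (new)  [load 145/185]
  90 → break 2 (new)  [load 90/185]
  60 → break 2  [load 150/185]
  175 → break 3 (new)  [load 175/185]
  30 → break 1  [load 175/185]
  120 → break 4 (new)  [load 120/185]
  165 → break 5 (new)  [load 165/185]
  170 → break 6 (new)  [load 170/185]
  180 → break 7 (new)  [load 180/185]
  175 → break 8 (new)  [load 175/185]
  150 → break 9 (new)  [load 150/185]
  170 → break 10 (new)  [load 170/185]
  155 → break 11 (new)  [load 155/185]
  180 → break 12 (new)  [load 180/185]
12 commercial breaks opened.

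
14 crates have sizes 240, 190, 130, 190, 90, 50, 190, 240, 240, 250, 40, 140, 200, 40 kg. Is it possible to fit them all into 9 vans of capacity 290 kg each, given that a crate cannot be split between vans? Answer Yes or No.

A valid assignment using 9 vans:
  van 1: 250 + 40 = 290
  van 2: 240 + 50 = 290
  van 3: 240 + 40 = 280
  van 4: 240 = 240
  van 5: 200 + 90 = 290
  van 6: 190 = 190
  van 7: 190 = 190
  van 8: 190 = 190
  van 9: 140 + 130 = 270
Every load is within 290 kg, so 9 vans suffice.

Yes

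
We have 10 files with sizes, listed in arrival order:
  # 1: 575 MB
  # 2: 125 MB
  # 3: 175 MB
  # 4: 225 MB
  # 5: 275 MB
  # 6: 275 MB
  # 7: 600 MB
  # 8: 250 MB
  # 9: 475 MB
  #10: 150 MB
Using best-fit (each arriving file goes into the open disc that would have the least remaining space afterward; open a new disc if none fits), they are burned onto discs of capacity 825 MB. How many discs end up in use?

  575 → disc 1 (new)  [load 575/825]
  125 → disc 1  [load 700/825]
  175 → disc 2 (new)  [load 175/825]
  225 → disc 2  [load 400/825]
  275 → disc 2  [load 675/825]
  275 → disc 3 (new)  [load 275/825]
  600 → disc 4 (new)  [load 600/825]
  250 → disc 3  [load 525/825]
  475 → disc 5 (new)  [load 475/825]
  150 → disc 2  [load 825/825]
5 discs opened.

5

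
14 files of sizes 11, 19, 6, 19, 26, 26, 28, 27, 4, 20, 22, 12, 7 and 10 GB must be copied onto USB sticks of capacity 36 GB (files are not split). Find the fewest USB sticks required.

8

Total = 28 + 27 + 26 + 26 + 22 + 20 + 19 + 19 + 12 + 11 + 10 + 7 + 6 + 4 = 237 GB.
Lower bound: ⌈237/36⌉ = 7 USB sticks.
Also, 8 files each exceed 18 GB, and no two of those can share a USB stick, so at least 8 USB sticks are needed.
A packing using 8 USB sticks:
  USB stick 1: 28 + 7 = 35
  USB stick 2: 27 + 6 = 33
  USB stick 3: 26 + 10 = 36
  USB stick 4: 26 + 4 = 30
  USB stick 5: 22 + 12 = 34
  USB stick 6: 20 + 11 = 31
  USB stick 7: 19 = 19
  USB stick 8: 19 = 19
This matches the lower bound, so 8 is optimal.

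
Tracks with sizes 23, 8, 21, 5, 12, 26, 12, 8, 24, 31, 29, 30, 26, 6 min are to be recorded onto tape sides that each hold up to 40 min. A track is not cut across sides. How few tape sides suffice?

Total = 31 + 30 + 29 + 26 + 26 + 24 + 23 + 21 + 12 + 12 + 8 + 8 + 6 + 5 = 261 min.
Lower bound: ⌈261/40⌉ = 7 tape sides.
Also, 8 tracks each exceed 20 min, and no two of those can share a side, so at least 8 tape sides are needed.
A packing using 8 tape sides:
  side 1: 31 + 8 = 39
  side 2: 30 + 8 = 38
  side 3: 29 + 6 + 5 = 40
  side 4: 26 + 12 = 38
  side 5: 26 + 12 = 38
  side 6: 24 = 24
  side 7: 23 = 23
  side 8: 21 = 21
This matches the lower bound, so 8 is optimal.

8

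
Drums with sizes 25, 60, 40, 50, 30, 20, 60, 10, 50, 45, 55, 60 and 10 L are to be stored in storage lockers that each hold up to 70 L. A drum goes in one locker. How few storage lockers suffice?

Total = 60 + 60 + 60 + 55 + 50 + 50 + 45 + 40 + 30 + 25 + 20 + 10 + 10 = 515 L.
Lower bound: ⌈515/70⌉ = 8 storage lockers.
A packing using 8 storage lockers:
  locker 1: 60 + 10 = 70
  locker 2: 60 + 10 = 70
  locker 3: 60 = 60
  locker 4: 55 = 55
  locker 5: 50 + 20 = 70
  locker 6: 50 = 50
  locker 7: 45 + 25 = 70
  locker 8: 40 + 30 = 70
This matches the lower bound, so 8 is optimal.

8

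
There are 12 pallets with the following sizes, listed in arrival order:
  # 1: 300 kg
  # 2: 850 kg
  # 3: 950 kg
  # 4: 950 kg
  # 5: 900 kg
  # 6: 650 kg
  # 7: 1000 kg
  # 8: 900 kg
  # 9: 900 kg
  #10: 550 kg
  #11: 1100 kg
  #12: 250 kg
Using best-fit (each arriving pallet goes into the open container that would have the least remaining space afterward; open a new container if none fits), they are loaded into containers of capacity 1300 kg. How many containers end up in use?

  300 → container 1 (new)  [load 300/1300]
  850 → container 1  [load 1150/1300]
  950 → container 2 (new)  [load 950/1300]
  950 → container 3 (new)  [load 950/1300]
  900 → container 4 (new)  [load 900/1300]
  650 → container 5 (new)  [load 650/1300]
  1000 → container 6 (new)  [load 1000/1300]
  900 → container 7 (new)  [load 900/1300]
  900 → container 8 (new)  [load 900/1300]
  550 → container 5  [load 1200/1300]
  1100 → container 9 (new)  [load 1100/1300]
  250 → container 6  [load 1250/1300]
9 containers opened.

9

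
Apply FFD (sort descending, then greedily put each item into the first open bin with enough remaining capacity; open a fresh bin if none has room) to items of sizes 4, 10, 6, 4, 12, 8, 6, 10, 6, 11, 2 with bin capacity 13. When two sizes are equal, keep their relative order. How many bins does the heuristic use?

Sorted descending: 12, 11, 10, 10, 8, 6, 6, 6, 4, 4, 2.
  12 → bin 1 (new)  [load 12/13]
  11 → bin 2 (new)  [load 11/13]
  10 → bin 3 (new)  [load 10/13]
  10 → bin 4 (new)  [load 10/13]
  8 → bin 5 (new)  [load 8/13]
  6 → bin 6 (new)  [load 6/13]
  6 → bin 6  [load 12/13]
  6 → bin 7 (new)  [load 6/13]
  4 → bin 5  [load 12/13]
  4 → bin 7  [load 10/13]
  2 → bin 2  [load 13/13]
7 bins opened.

7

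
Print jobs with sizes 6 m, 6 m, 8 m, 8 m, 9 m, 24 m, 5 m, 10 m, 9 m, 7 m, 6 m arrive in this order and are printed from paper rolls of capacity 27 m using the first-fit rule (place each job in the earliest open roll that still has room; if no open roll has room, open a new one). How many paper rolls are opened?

4

  6 → roll 1 (new)  [load 6/27]
  6 → roll 1  [load 12/27]
  8 → roll 1  [load 20/27]
  8 → roll 2 (new)  [load 8/27]
  9 → roll 2  [load 17/27]
  24 → roll 3 (new)  [load 24/27]
  5 → roll 1  [load 25/27]
  10 → roll 2  [load 27/27]
  9 → roll 4 (new)  [load 9/27]
  7 → roll 4  [load 16/27]
  6 → roll 4  [load 22/27]
4 paper rolls opened.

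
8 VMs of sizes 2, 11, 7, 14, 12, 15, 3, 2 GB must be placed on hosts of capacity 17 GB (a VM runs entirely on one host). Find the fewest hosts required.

5

Total = 15 + 14 + 12 + 11 + 7 + 3 + 2 + 2 = 66 GB.
Lower bound: ⌈66/17⌉ = 4 hosts.
A packing using 5 hosts:
  host 1: 15 + 2 = 17
  host 2: 14 + 3 = 17
  host 3: 12 + 2 = 14
  host 4: 11 = 11
  host 5: 7 = 7
No arrangement into 4 hosts stays within capacity, so 5 is optimal.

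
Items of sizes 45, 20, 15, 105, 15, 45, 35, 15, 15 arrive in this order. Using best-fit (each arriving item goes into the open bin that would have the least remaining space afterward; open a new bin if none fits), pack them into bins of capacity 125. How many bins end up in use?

3

  45 → bin 1 (new)  [load 45/125]
  20 → bin 1  [load 65/125]
  15 → bin 1  [load 80/125]
  105 → bin 2 (new)  [load 105/125]
  15 → bin 2  [load 120/125]
  45 → bin 1  [load 125/125]
  35 → bin 3 (new)  [load 35/125]
  15 → bin 3  [load 50/125]
  15 → bin 3  [load 65/125]
3 bins opened.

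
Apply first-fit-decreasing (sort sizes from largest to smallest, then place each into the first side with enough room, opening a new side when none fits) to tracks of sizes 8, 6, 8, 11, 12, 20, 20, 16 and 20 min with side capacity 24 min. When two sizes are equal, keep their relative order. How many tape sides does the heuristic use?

Sorted descending: 20, 20, 20, 16, 12, 11, 8, 8, 6.
  20 → side 1 (new)  [load 20/24]
  20 → side 2 (new)  [load 20/24]
  20 → side 3 (new)  [load 20/24]
  16 → side 4 (new)  [load 16/24]
  12 → side 5 (new)  [load 12/24]
  11 → side 5  [load 23/24]
  8 → side 4  [load 24/24]
  8 → side 6 (new)  [load 8/24]
  6 → side 6  [load 14/24]
6 tape sides opened.

6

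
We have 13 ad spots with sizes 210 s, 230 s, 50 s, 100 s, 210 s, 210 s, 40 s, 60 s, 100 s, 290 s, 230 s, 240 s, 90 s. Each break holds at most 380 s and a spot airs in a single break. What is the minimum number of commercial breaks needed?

Total = 290 + 240 + 230 + 230 + 210 + 210 + 210 + 100 + 100 + 90 + 60 + 50 + 40 = 2060 s.
Lower bound: ⌈2060/380⌉ = 6 commercial breaks.
Also, 7 ad spots each exceed 190 s, and no two of those can share a break, so at least 7 commercial breaks are needed.
A packing using 7 commercial breaks:
  break 1: 290 + 90 = 380
  break 2: 240 + 100 + 40 = 380
  break 3: 230 + 100 + 50 = 380
  break 4: 230 + 60 = 290
  break 5: 210 = 210
  break 6: 210 = 210
  break 7: 210 = 210
This matches the lower bound, so 7 is optimal.

7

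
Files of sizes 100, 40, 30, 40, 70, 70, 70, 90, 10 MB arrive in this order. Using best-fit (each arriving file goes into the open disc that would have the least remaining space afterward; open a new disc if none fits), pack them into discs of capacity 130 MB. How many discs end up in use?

6

  100 → disc 1 (new)  [load 100/130]
  40 → disc 2 (new)  [load 40/130]
  30 → disc 1  [load 130/130]
  40 → disc 2  [load 80/130]
  70 → disc 3 (new)  [load 70/130]
  70 → disc 4 (new)  [load 70/130]
  70 → disc 5 (new)  [load 70/130]
  90 → disc 6 (new)  [load 90/130]
  10 → disc 6  [load 100/130]
6 discs opened.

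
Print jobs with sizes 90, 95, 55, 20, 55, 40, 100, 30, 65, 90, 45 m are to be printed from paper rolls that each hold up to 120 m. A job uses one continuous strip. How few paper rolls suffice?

Total = 100 + 95 + 90 + 90 + 65 + 55 + 55 + 45 + 40 + 30 + 20 = 685 m.
Lower bound: ⌈685/120⌉ = 6 paper rolls.
A packing using 7 paper rolls:
  roll 1: 100 + 20 = 120
  roll 2: 95 = 95
  roll 3: 90 + 30 = 120
  roll 4: 90 = 90
  roll 5: 65 + 55 = 120
  roll 6: 55 + 45 = 100
  roll 7: 40 = 40
No arrangement into 6 paper rolls stays within capacity, so 7 is optimal.

7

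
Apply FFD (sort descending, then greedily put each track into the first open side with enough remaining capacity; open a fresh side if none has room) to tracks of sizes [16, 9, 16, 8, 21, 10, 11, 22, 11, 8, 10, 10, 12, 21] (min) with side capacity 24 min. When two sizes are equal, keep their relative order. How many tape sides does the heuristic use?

9

Sorted descending: 22, 21, 21, 16, 16, 12, 11, 11, 10, 10, 10, 9, 8, 8.
  22 → side 1 (new)  [load 22/24]
  21 → side 2 (new)  [load 21/24]
  21 → side 3 (new)  [load 21/24]
  16 → side 4 (new)  [load 16/24]
  16 → side 5 (new)  [load 16/24]
  12 → side 6 (new)  [load 12/24]
  11 → side 6  [load 23/24]
  11 → side 7 (new)  [load 11/24]
  10 → side 7  [load 21/24]
  10 → side 8 (new)  [load 10/24]
  10 → side 8  [load 20/24]
  9 → side 9 (new)  [load 9/24]
  8 → side 4  [load 24/24]
  8 → side 5  [load 24/24]
9 tape sides opened.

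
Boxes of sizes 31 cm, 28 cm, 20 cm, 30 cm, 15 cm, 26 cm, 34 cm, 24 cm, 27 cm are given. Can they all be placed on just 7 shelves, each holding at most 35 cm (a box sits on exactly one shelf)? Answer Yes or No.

No

Total = 235 cm; ⌈235/35⌉ = 7.
8 boxes each exceed half the capacity and cannot share a shelf, forcing at least 8 shelves.
At least 8 shelves are required, but only 7 are allowed.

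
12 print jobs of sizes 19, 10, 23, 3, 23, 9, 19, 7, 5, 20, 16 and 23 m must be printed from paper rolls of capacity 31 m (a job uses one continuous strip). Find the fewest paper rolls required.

7

Total = 23 + 23 + 23 + 20 + 19 + 19 + 16 + 10 + 9 + 7 + 5 + 3 = 177 m.
Lower bound: ⌈177/31⌉ = 6 paper rolls.
Also, 7 print jobs each exceed 31/2 m, and no two of those can share a roll, so at least 7 paper rolls are needed.
A packing using 7 paper rolls:
  roll 1: 23 + 7 = 30
  roll 2: 23 + 5 + 3 = 31
  roll 3: 23 = 23
  roll 4: 20 + 10 = 30
  roll 5: 19 + 9 = 28
  roll 6: 19 = 19
  roll 7: 16 = 16
This matches the lower bound, so 7 is optimal.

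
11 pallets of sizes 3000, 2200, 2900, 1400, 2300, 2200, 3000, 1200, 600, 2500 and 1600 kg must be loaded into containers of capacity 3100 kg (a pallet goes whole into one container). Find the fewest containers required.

9

Total = 3000 + 3000 + 2900 + 2500 + 2300 + 2200 + 2200 + 1600 + 1400 + 1200 + 600 = 22900 kg.
Lower bound: ⌈22900/3100⌉ = 8 containers.
A packing using 9 containers:
  container 1: 3000 = 3000
  container 2: 3000 = 3000
  container 3: 2900 = 2900
  container 4: 2500 + 600 = 3100
  container 5: 2300 = 2300
  container 6: 2200 = 2200
  container 7: 2200 = 2200
  container 8: 1600 + 1400 = 3000
  container 9: 1200 = 1200
No arrangement into 8 containers stays within capacity, so 9 is optimal.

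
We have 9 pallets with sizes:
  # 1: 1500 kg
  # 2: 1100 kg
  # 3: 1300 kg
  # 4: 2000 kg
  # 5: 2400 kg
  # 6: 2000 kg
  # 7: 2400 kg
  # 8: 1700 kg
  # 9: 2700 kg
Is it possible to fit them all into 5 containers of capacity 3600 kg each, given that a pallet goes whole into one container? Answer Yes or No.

No

Total = 17100 kg; ⌈17100/3600⌉ = 5.
The bound of 5 does not rule out 5, but exhaustive search shows no assignment into 5 containers of capacity 3600 kg exists — the minimum is 6.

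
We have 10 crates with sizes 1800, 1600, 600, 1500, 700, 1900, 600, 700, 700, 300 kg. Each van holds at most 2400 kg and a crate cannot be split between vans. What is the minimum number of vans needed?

5

Total = 1900 + 1800 + 1600 + 1500 + 700 + 700 + 700 + 600 + 600 + 300 = 10400 kg.
Lower bound: ⌈10400/2400⌉ = 5 vans.
A packing using 5 vans:
  van 1: 1900 + 300 = 2200
  van 2: 1800 + 600 = 2400
  van 3: 1600 + 700 = 2300
  van 4: 1500 + 700 = 2200
  van 5: 700 + 600 = 1300
This matches the lower bound, so 5 is optimal.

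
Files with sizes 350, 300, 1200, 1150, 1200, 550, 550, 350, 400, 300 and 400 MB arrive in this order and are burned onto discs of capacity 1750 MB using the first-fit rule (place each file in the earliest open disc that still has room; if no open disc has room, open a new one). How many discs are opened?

  350 → disc 1 (new)  [load 350/1750]
  300 → disc 1  [load 650/1750]
  1200 → disc 2 (new)  [load 1200/1750]
  1150 → disc 3 (new)  [load 1150/1750]
  1200 → disc 4 (new)  [load 1200/1750]
  550 → disc 1  [load 1200/1750]
  550 → disc 1  [load 1750/1750]
  350 → disc 2  [load 1550/1750]
  400 → disc 3  [load 1550/1750]
  300 → disc 4  [load 1500/1750]
  400 → disc 5 (new)  [load 400/1750]
5 discs opened.

5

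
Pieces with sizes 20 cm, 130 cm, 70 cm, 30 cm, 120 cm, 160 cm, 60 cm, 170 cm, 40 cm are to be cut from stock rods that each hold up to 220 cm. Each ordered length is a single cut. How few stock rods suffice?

Total = 170 + 160 + 130 + 120 + 70 + 60 + 40 + 30 + 20 = 800 cm.
Lower bound: ⌈800/220⌉ = 4 stock rods.
A packing using 4 stock rods:
  stock rod 1: 170 + 40 = 210
  stock rod 2: 160 + 60 = 220
  stock rod 3: 130 + 70 + 20 = 220
  stock rod 4: 120 + 30 = 150
This matches the lower bound, so 4 is optimal.

4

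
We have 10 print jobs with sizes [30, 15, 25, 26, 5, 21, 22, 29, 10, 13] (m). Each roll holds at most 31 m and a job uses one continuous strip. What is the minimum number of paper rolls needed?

7

Total = 30 + 29 + 26 + 25 + 22 + 21 + 15 + 13 + 10 + 5 = 196 m.
Lower bound: ⌈196/31⌉ = 7 paper rolls.
A packing using 7 paper rolls:
  roll 1: 30 = 30
  roll 2: 29 = 29
  roll 3: 26 + 5 = 31
  roll 4: 25 = 25
  roll 5: 22 = 22
  roll 6: 21 + 10 = 31
  roll 7: 15 + 13 = 28
This matches the lower bound, so 7 is optimal.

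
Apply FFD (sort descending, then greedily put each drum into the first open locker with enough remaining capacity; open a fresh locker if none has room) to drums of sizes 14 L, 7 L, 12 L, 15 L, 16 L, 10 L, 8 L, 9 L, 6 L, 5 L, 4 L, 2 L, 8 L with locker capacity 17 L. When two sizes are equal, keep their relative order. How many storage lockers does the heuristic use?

Sorted descending: 16, 15, 14, 12, 10, 9, 8, 8, 7, 6, 5, 4, 2.
  16 → locker 1 (new)  [load 16/17]
  15 → locker 2 (new)  [load 15/17]
  14 → locker 3 (new)  [load 14/17]
  12 → locker 4 (new)  [load 12/17]
  10 → locker 5 (new)  [load 10/17]
  9 → locker 6 (new)  [load 9/17]
  8 → locker 6  [load 17/17]
  8 → locker 7 (new)  [load 8/17]
  7 → locker 5  [load 17/17]
  6 → locker 7  [load 14/17]
  5 → locker 4  [load 17/17]
  4 → locker 8 (new)  [load 4/17]
  2 → locker 2  [load 17/17]
8 storage lockers opened.

8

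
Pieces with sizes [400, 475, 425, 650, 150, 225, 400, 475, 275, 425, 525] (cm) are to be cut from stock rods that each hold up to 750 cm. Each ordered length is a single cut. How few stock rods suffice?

8

Total = 650 + 525 + 475 + 475 + 425 + 425 + 400 + 400 + 275 + 225 + 150 = 4425 cm.
Lower bound: ⌈4425/750⌉ = 6 stock rods.
Also, 8 pieces each exceed 375 cm, and no two of those can share a stock rod, so at least 8 stock rods are needed.
A packing using 8 stock rods:
  stock rod 1: 650 = 650
  stock rod 2: 525 + 225 = 750
  stock rod 3: 475 + 275 = 750
  stock rod 4: 475 + 150 = 625
  stock rod 5: 425 = 425
  stock rod 6: 425 = 425
  stock rod 7: 400 = 400
  stock rod 8: 400 = 400
This matches the lower bound, so 8 is optimal.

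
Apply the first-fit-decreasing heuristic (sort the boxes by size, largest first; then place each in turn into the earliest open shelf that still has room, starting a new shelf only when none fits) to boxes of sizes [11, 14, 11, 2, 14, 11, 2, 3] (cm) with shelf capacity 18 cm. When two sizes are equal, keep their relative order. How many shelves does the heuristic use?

5

Sorted descending: 14, 14, 11, 11, 11, 3, 2, 2.
  14 → shelf 1 (new)  [load 14/18]
  14 → shelf 2 (new)  [load 14/18]
  11 → shelf 3 (new)  [load 11/18]
  11 → shelf 4 (new)  [load 11/18]
  11 → shelf 5 (new)  [load 11/18]
  3 → shelf 1  [load 17/18]
  2 → shelf 2  [load 16/18]
  2 → shelf 2  [load 18/18]
5 shelves opened.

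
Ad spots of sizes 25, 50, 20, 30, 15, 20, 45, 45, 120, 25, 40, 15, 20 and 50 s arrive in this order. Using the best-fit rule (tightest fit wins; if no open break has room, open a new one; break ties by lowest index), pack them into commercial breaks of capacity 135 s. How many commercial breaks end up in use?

  25 → break 1 (new)  [load 25/135]
  50 → break 1  [load 75/135]
  20 → break 1  [load 95/135]
  30 → break 1  [load 125/135]
  15 → break 2 (new)  [load 15/135]
  20 → break 2  [load 35/135]
  45 → break 2  [load 80/135]
  45 → break 2  [load 125/135]
  120 → break 3 (new)  [load 120/135]
  25 → break 4 (new)  [load 25/135]
  40 → break 4  [load 65/135]
  15 → break 3  [load 135/135]
  20 → break 4  [load 85/135]
  50 → break 4  [load 135/135]
4 commercial breaks opened.

4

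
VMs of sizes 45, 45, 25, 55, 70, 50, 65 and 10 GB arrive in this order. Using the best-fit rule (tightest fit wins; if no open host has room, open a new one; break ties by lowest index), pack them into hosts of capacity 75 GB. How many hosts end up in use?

6

  45 → host 1 (new)  [load 45/75]
  45 → host 2 (new)  [load 45/75]
  25 → host 1  [load 70/75]
  55 → host 3 (new)  [load 55/75]
  70 → host 4 (new)  [load 70/75]
  50 → host 5 (new)  [load 50/75]
  65 → host 6 (new)  [load 65/75]
  10 → host 6  [load 75/75]
6 hosts opened.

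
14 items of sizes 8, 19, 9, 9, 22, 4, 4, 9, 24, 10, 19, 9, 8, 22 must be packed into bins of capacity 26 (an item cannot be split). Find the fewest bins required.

Total = 24 + 22 + 22 + 19 + 19 + 10 + 9 + 9 + 9 + 9 + 8 + 8 + 4 + 4 = 176.
Lower bound: ⌈176/26⌉ = 7 bins.
A packing using 8 bins:
  bin 1: 24 = 24
  bin 2: 22 + 4 = 26
  bin 3: 22 + 4 = 26
  bin 4: 19 = 19
  bin 5: 19 = 19
  bin 6: 10 + 9 = 19
  bin 7: 9 + 9 + 8 = 26
  bin 8: 9 + 8 = 17
No arrangement into 7 bins stays within capacity, so 8 is optimal.

8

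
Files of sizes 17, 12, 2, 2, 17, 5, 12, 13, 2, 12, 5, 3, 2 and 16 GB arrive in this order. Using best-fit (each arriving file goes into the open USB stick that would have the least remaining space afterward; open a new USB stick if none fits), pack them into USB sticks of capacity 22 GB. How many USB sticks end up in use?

  17 → USB stick 1 (new)  [load 17/22]
  12 → USB stick 2 (new)  [load 12/22]
  2 → USB stick 1  [load 19/22]
  2 → USB stick 1  [load 21/22]
  17 → USB stick 3 (new)  [load 17/22]
  5 → USB stick 3  [load 22/22]
  12 → USB stick 4 (new)  [load 12/22]
  13 → USB stick 5 (new)  [load 13/22]
  2 → USB stick 5  [load 15/22]
  12 → USB stick 6 (new)  [load 12/22]
  5 → USB stick 5  [load 20/22]
  3 → USB stick 2  [load 15/22]
  2 → USB stick 5  [load 22/22]
  16 → USB stick 7 (new)  [load 16/22]
7 USB sticks opened.

7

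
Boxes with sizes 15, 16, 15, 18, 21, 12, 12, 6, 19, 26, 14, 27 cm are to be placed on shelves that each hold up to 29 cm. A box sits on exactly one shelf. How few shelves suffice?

8

Total = 27 + 26 + 21 + 19 + 18 + 16 + 15 + 15 + 14 + 12 + 12 + 6 = 201 cm.
Lower bound: ⌈201/29⌉ = 7 shelves.
Also, 8 boxes each exceed 29/2 cm, and no two of those can share a shelf, so at least 8 shelves are needed.
A packing using 8 shelves:
  shelf 1: 27 = 27
  shelf 2: 26 = 26
  shelf 3: 21 + 6 = 27
  shelf 4: 19 = 19
  shelf 5: 18 = 18
  shelf 6: 16 + 12 = 28
  shelf 7: 15 + 14 = 29
  shelf 8: 15 + 12 = 27
This matches the lower bound, so 8 is optimal.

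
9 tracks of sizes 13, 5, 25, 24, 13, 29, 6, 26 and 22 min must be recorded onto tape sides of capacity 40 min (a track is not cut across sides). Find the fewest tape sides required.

Total = 29 + 26 + 25 + 24 + 22 + 13 + 13 + 6 + 5 = 163 min.
Lower bound: ⌈163/40⌉ = 5 tape sides.
A packing using 5 tape sides:
  side 1: 29 + 6 + 5 = 40
  side 2: 26 + 13 = 39
  side 3: 25 + 13 = 38
  side 4: 24 = 24
  side 5: 22 = 22
This matches the lower bound, so 5 is optimal.

5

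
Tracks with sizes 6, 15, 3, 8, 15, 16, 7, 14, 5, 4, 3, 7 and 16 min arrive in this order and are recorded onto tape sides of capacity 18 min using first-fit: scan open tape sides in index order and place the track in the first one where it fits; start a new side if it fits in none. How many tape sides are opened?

  6 → side 1 (new)  [load 6/18]
  15 → side 2 (new)  [load 15/18]
  3 → side 1  [load 9/18]
  8 → side 1  [load 17/18]
  15 → side 3 (new)  [load 15/18]
  16 → side 4 (new)  [load 16/18]
  7 → side 5 (new)  [load 7/18]
  14 → side 6 (new)  [load 14/18]
  5 → side 5  [load 12/18]
  4 → side 5  [load 16/18]
  3 → side 2  [load 18/18]
  7 → side 7 (new)  [load 7/18]
  16 → side 8 (new)  [load 16/18]
8 tape sides opened.

8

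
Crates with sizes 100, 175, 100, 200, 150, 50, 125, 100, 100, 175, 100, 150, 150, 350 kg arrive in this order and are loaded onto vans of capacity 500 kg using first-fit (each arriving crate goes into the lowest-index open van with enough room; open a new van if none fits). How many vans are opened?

5

  100 → van 1 (new)  [load 100/500]
  175 → van 1  [load 275/500]
  100 → van 1  [load 375/500]
  200 → van 2 (new)  [load 200/500]
  150 → van 2  [load 350/500]
  50 → van 1  [load 425/500]
  125 → van 2  [load 475/500]
  100 → van 3 (new)  [load 100/500]
  100 → van 3  [load 200/500]
  175 → van 3  [load 375/500]
  100 → van 3  [load 475/500]
  150 → van 4 (new)  [load 150/500]
  150 → van 4  [load 300/500]
  350 → van 5 (new)  [load 350/500]
5 vans opened.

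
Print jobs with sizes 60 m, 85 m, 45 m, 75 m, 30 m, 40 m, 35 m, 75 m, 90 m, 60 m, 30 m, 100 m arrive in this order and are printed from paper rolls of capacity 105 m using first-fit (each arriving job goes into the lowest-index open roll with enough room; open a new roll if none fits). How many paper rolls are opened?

  60 → roll 1 (new)  [load 60/105]
  85 → roll 2 (new)  [load 85/105]
  45 → roll 1  [load 105/105]
  75 → roll 3 (new)  [load 75/105]
  30 → roll 3  [load 105/105]
  40 → roll 4 (new)  [load 40/105]
  35 → roll 4  [load 75/105]
  75 → roll 5 (new)  [load 75/105]
  90 → roll 6 (new)  [load 90/105]
  60 → roll 7 (new)  [load 60/105]
  30 → roll 4  [load 105/105]
  100 → roll 8 (new)  [load 100/105]
8 paper rolls opened.

8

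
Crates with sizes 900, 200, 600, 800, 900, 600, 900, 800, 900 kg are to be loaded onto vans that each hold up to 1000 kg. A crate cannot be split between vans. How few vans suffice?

8

Total = 900 + 900 + 900 + 900 + 800 + 800 + 600 + 600 + 200 = 6600 kg.
Lower bound: ⌈6600/1000⌉ = 7 vans.
Also, 8 crates each exceed 500 kg, and no two of those can share a van, so at least 8 vans are needed.
A packing using 8 vans:
  van 1: 900 = 900
  van 2: 900 = 900
  van 3: 900 = 900
  van 4: 900 = 900
  van 5: 800 + 200 = 1000
  van 6: 800 = 800
  van 7: 600 = 600
  van 8: 600 = 600
This matches the lower bound, so 8 is optimal.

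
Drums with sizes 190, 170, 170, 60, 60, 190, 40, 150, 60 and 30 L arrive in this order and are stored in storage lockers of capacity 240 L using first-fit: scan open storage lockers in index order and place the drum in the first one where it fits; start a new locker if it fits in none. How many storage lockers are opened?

  190 → locker 1 (new)  [load 190/240]
  170 → locker 2 (new)  [load 170/240]
  170 → locker 3 (new)  [load 170/240]
  60 → locker 2  [load 230/240]
  60 → locker 3  [load 230/240]
  190 → locker 4 (new)  [load 190/240]
  40 → locker 1  [load 230/240]
  150 → locker 5 (new)  [load 150/240]
  60 → locker 5  [load 210/240]
  30 → locker 4  [load 220/240]
5 storage lockers opened.

5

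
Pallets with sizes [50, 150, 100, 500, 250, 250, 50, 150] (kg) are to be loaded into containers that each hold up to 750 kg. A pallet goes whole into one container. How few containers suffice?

2

Total = 500 + 250 + 250 + 150 + 150 + 100 + 50 + 50 = 1500 kg.
Lower bound: ⌈1500/750⌉ = 2 containers.
A packing using 2 containers:
  container 1: 500 + 250 = 750
  container 2: 250 + 150 + 150 + 100 + 50 + 50 = 750
This matches the lower bound, so 2 is optimal.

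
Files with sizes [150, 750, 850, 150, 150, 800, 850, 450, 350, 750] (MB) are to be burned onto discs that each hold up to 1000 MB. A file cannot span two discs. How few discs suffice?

Total = 850 + 850 + 800 + 750 + 750 + 450 + 350 + 150 + 150 + 150 = 5250 MB.
Lower bound: ⌈5250/1000⌉ = 6 discs.
A packing using 6 discs:
  disc 1: 850 + 150 = 1000
  disc 2: 850 + 150 = 1000
  disc 3: 800 + 150 = 950
  disc 4: 750 = 750
  disc 5: 750 = 750
  disc 6: 450 + 350 = 800
This matches the lower bound, so 6 is optimal.

6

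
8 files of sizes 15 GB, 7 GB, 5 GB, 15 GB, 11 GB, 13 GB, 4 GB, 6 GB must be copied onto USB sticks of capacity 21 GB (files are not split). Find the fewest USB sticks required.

Total = 15 + 15 + 13 + 11 + 7 + 6 + 5 + 4 = 76 GB.
Lower bound: ⌈76/21⌉ = 4 USB sticks.
A packing using 4 USB sticks:
  USB stick 1: 15 + 6 = 21
  USB stick 2: 15 + 5 = 20
  USB stick 3: 13 + 7 = 20
  USB stick 4: 11 + 4 = 15
This matches the lower bound, so 4 is optimal.

4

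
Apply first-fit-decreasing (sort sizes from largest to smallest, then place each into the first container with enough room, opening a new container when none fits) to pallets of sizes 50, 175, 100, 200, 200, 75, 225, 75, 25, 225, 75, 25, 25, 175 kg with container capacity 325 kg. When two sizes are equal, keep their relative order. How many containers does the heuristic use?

6

Sorted descending: 225, 225, 200, 200, 175, 175, 100, 75, 75, 75, 50, 25, 25, 25.
  225 → container 1 (new)  [load 225/325]
  225 → container 2 (new)  [load 225/325]
  200 → container 3 (new)  [load 200/325]
  200 → container 4 (new)  [load 200/325]
  175 → container 5 (new)  [load 175/325]
  175 → container 6 (new)  [load 175/325]
  100 → container 1  [load 325/325]
  75 → container 2  [load 300/325]
  75 → container 3  [load 275/325]
  75 → container 4  [load 275/325]
  50 → container 3  [load 325/325]
  25 → container 2  [load 325/325]
  25 → container 4  [load 300/325]
  25 → container 4  [load 325/325]
6 containers opened.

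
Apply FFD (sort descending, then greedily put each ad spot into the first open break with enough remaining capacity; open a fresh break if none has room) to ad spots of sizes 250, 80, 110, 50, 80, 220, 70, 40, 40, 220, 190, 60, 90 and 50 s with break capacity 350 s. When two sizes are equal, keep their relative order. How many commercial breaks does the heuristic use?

5

Sorted descending: 250, 220, 220, 190, 110, 90, 80, 80, 70, 60, 50, 50, 40, 40.
  250 → break 1 (new)  [load 250/350]
  220 → break 2 (new)  [load 220/350]
  220 → break 3 (new)  [load 220/350]
  190 → break 4 (new)  [load 190/350]
  110 → break 2  [load 330/350]
  90 → break 1  [load 340/350]
  80 → break 3  [load 300/350]
  80 → break 4  [load 270/350]
  70 → break 4  [load 340/350]
  60 → break 5 (new)  [load 60/350]
  50 → break 3  [load 350/350]
  50 → break 5  [load 110/350]
  40 → break 5  [load 150/350]
  40 → break 5  [load 190/350]
5 commercial breaks opened.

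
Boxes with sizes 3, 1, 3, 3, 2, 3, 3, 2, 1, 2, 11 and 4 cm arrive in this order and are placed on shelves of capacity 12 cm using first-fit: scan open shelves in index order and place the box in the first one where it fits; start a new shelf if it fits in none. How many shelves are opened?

  3 → shelf 1 (new)  [load 3/12]
  1 → shelf 1  [load 4/12]
  3 → shelf 1  [load 7/12]
  3 → shelf 1  [load 10/12]
  2 → shelf 1  [load 12/12]
  3 → shelf 2 (new)  [load 3/12]
  3 → shelf 2  [load 6/12]
  2 → shelf 2  [load 8/12]
  1 → shelf 2  [load 9/12]
  2 → shelf 2  [load 11/12]
  11 → shelf 3 (new)  [load 11/12]
  4 → shelf 4 (new)  [load 4/12]
4 shelves opened.

4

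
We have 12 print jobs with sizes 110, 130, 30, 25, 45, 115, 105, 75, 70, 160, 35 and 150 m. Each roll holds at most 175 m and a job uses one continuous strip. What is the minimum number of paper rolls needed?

Total = 160 + 150 + 130 + 115 + 110 + 105 + 75 + 70 + 45 + 35 + 30 + 25 = 1050 m.
Lower bound: ⌈1050/175⌉ = 6 paper rolls.
A packing using 7 paper rolls:
  roll 1: 160 = 160
  roll 2: 150 + 25 = 175
  roll 3: 130 + 45 = 175
  roll 4: 115 + 35 = 150
  roll 5: 110 + 30 = 140
  roll 6: 105 + 70 = 175
  roll 7: 75 = 75
No arrangement into 6 paper rolls stays within capacity, so 7 is optimal.

7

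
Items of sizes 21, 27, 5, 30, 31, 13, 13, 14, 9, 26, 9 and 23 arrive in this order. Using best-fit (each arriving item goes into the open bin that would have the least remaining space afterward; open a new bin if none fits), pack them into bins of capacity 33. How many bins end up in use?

8

  21 → bin 1 (new)  [load 21/33]
  27 → bin 2 (new)  [load 27/33]
  5 → bin 2  [load 32/33]
  30 → bin 3 (new)  [load 30/33]
  31 → bin 4 (new)  [load 31/33]
  13 → bin 5 (new)  [load 13/33]
  13 → bin 5  [load 26/33]
  14 → bin 6 (new)  [load 14/33]
  9 → bin 1  [load 30/33]
  26 → bin 7 (new)  [load 26/33]
  9 → bin 6  [load 23/33]
  23 → bin 8 (new)  [load 23/33]
8 bins opened.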